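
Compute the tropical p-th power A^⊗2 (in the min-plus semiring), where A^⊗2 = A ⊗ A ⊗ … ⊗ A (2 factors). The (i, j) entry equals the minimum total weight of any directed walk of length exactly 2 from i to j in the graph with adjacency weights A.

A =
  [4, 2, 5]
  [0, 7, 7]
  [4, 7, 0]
A^⊗2 =
  [2, 6, 5]
  [4, 2, 5]
  [4, 6, 0]

Each entry (A^⊗2)_ij equals the minimum over all length-2 walks i = v_0 → v_1 → … → v_2 = j of Σ_t A[v_t][v_{t+1}]. For example, for (i, j) = (0, 2) we minimise over 3 possible intermediate vertex sequences; the minimum is 5, attained along the walk 0 → 2 → 2.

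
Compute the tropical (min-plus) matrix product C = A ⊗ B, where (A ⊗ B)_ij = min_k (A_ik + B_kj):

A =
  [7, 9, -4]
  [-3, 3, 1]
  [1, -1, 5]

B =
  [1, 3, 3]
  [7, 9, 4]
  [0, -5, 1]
A ⊗ B =
  [-4, -9, -3]
  [-2, -4, 0]
  [2, 0, 3]

Apply the min-plus product entry-by-entry:
  C[0][0] = min over k of (A[0][0] + B[0][0] = 7 + 1 = 8, A[0][1] + B[1][0] = 9 + 7 = 16, A[0][2] + B[2][0] = -4 + 0 = -4) = -4 (attained at k = 2)
  C[0][1] = min over k of (A[0][0] + B[0][1] = 7 + 3 = 10, A[0][1] + B[1][1] = 9 + 9 = 18, A[0][2] + B[2][1] = -4 + -5 = -9) = -9 (attained at k = 2)
  C[0][2] = min over k of (A[0][0] + B[0][2] = 7 + 3 = 10, A[0][1] + B[1][2] = 9 + 4 = 13, A[0][2] + B[2][2] = -4 + 1 = -3) = -3 (attained at k = 2)
  C[1][0] = min over k of (A[1][0] + B[0][0] = -3 + 1 = -2, A[1][1] + B[1][0] = 3 + 7 = 10, A[1][2] + B[2][0] = 1 + 0 = 1) = -2 (attained at k = 0)
  C[1][1] = min over k of (A[1][0] + B[0][1] = -3 + 3 = 0, A[1][1] + B[1][1] = 3 + 9 = 12, A[1][2] + B[2][1] = 1 + -5 = -4) = -4 (attained at k = 2)
  C[1][2] = min over k of (A[1][0] + B[0][2] = -3 + 3 = 0, A[1][1] + B[1][2] = 3 + 4 = 7, A[1][2] + B[2][2] = 1 + 1 = 2) = 0 (attained at k = 0)
  C[2][0] = min over k of (A[2][0] + B[0][0] = 1 + 1 = 2, A[2][1] + B[1][0] = -1 + 7 = 6, A[2][2] + B[2][0] = 5 + 0 = 5) = 2 (attained at k = 0)
  C[2][1] = min over k of (A[2][0] + B[0][1] = 1 + 3 = 4, A[2][1] + B[1][1] = -1 + 9 = 8, A[2][2] + B[2][1] = 5 + -5 = 0) = 0 (attained at k = 2)
  C[2][2] = min over k of (A[2][0] + B[0][2] = 1 + 3 = 4, A[2][1] + B[1][2] = -1 + 4 = 3, A[2][2] + B[2][2] = 5 + 1 = 6) = 3 (attained at k = 1)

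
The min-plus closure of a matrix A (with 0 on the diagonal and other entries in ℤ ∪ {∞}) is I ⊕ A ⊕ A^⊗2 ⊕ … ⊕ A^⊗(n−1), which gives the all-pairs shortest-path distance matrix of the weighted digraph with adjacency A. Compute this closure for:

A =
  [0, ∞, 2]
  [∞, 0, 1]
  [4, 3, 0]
Closure =
  [0, 5, 2]
  [5, 0, 1]
  [4, 3, 0]

This is the Floyd-Warshall all-pairs shortest-path computation. For each intermediate vertex k = 0, 1, …, 2, update dist[i][j] ← min(dist[i][j], dist[i][k] + dist[k][j]). The final matrix gives, for each (i, j), the minimum total weight of any directed path from i to j (possibly empty when i = j).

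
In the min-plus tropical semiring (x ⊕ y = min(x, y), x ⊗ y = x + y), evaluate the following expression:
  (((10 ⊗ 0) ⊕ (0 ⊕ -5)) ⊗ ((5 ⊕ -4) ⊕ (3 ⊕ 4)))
(((10 ⊗ 0) ⊕ (0 ⊕ -5)) ⊗ ((5 ⊕ -4) ⊕ (3 ⊕ 4))) = -9

Expand innermost to outermost. Recall ⊕ takes the minimum of its arguments and ⊗ takes their sum. Working out the expression (((10 ⊗ 0) ⊕ (0 ⊕ -5)) ⊗ ((5 ⊕ -4) ⊕ (3 ⊕ 4))) gives -9.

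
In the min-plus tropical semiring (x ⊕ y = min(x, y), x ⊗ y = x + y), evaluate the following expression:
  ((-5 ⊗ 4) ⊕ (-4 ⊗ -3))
((-5 ⊗ 4) ⊕ (-4 ⊗ -3)) = -7

Expand innermost to outermost. Recall ⊕ takes the minimum of its arguments and ⊗ takes their sum. Working out the expression ((-5 ⊗ 4) ⊕ (-4 ⊗ -3)) gives -7.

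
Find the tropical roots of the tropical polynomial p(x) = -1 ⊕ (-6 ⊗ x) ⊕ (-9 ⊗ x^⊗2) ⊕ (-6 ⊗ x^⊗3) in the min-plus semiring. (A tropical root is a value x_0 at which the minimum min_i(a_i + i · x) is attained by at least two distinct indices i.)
Roots: {-3, 3, 5}

Each tropical root is a break point of the lower envelope of the lines y = a_i + i · x (there are 4 lines, with slopes 0, 1, ..., 3). Only the lines that attain the minimum somewhere contribute to roots; other lines are dominated. Here the surviving (envelope) indices are i = 3, i = 2, i = 1, i = 0.
Intersections between consecutive envelope lines give the roots: for adjacent envelope indices i < j the intersection is x = (a_i − a_j) / (j − i). Reading off the sorted break points: {-3, 3, 5}.
Verification: at each break x_0, at least two indices attain the minimum of min_i(a_i + i · x_0).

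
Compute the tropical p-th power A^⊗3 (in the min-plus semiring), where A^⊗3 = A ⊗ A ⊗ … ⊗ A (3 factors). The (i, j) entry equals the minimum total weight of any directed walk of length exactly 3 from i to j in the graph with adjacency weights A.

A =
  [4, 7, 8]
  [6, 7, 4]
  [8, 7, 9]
A^⊗3 =
  [12, 15, 15]
  [14, 17, 15]
  [16, 18, 18]

Each entry (A^⊗3)_ij equals the minimum over all length-3 walks i = v_0 → v_1 → … → v_3 = j of Σ_t A[v_t][v_{t+1}]. For example, for (i, j) = (0, 2) we minimise over 9 possible intermediate vertex sequences; the minimum is 15, attained along the walk 0 → 0 → 1 → 2.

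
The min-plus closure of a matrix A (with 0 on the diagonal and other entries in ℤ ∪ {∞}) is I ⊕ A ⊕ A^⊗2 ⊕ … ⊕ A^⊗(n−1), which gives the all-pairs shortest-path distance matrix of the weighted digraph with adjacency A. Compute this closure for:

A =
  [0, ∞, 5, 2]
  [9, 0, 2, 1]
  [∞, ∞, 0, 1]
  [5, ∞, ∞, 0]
Closure =
  [0, ∞, 5, 2]
  [6, 0, 2, 1]
  [6, ∞, 0, 1]
  [5, ∞, 10, 0]

This is the Floyd-Warshall all-pairs shortest-path computation. For each intermediate vertex k = 0, 1, …, 3, update dist[i][j] ← min(dist[i][j], dist[i][k] + dist[k][j]). The final matrix gives, for each (i, j), the minimum total weight of any directed path from i to j (possibly empty when i = j).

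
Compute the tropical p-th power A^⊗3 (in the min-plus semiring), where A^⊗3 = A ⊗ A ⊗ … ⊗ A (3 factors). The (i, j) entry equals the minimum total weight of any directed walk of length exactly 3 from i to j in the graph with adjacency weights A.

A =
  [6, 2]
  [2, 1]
A^⊗3 =
  [5, 4]
  [4, 3]

Each entry (A^⊗3)_ij equals the minimum over all length-3 walks i = v_0 → v_1 → … → v_3 = j of Σ_t A[v_t][v_{t+1}]. For example, for (i, j) = (0, 1) we minimise over 4 possible intermediate vertex sequences; the minimum is 4, attained along the walk 0 → 1 → 1 → 1.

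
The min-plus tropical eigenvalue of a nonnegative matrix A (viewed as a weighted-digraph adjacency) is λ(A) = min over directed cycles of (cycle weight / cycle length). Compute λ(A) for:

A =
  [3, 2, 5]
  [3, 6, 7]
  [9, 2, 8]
λ(A) = 5/2

Enumerate directed cycles and compute their means (weight / length). Sample:
  cycle 0 → 0: weight = 3, length = 1, mean = 3/1 ≈ 3.000
  cycle 1 → 1: weight = 6, length = 1, mean = 6/1 ≈ 6.000
  cycle 2 → 2: weight = 8, length = 1, mean = 8/1 ≈ 8.000
  cycle 0 → 1 → 0: weight = 5, length = 2, mean = 5/2 ≈ 2.500
  cycle 0 → 2 → 0: weight = 14, length = 2, mean = 14/2 ≈ 7.000
  cycle 1 → 0 → 1: weight = 5, length = 2, mean = 5/2 ≈ 2.500
Minimum mean = 2.500, attained e.g. along the cycle 0 → 1 → 0 with weight 5 and length 2. So λ(A) = 5/2 = 5/2.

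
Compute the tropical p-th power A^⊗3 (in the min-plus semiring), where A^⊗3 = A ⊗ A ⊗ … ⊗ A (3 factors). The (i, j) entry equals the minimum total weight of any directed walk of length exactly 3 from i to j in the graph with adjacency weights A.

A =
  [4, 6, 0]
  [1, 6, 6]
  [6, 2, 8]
A^⊗3 =
  [3, 6, 6]
  [7, 3, 5]
  [7, 8, 3]

Each entry (A^⊗3)_ij equals the minimum over all length-3 walks i = v_0 → v_1 → … → v_3 = j of Σ_t A[v_t][v_{t+1}]. For example, for (i, j) = (0, 2) we minimise over 9 possible intermediate vertex sequences; the minimum is 6, attained along the walk 0 → 2 → 0 → 2.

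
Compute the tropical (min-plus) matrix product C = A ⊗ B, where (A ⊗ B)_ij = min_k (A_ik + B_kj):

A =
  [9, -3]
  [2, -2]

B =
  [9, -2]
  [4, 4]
A ⊗ B =
  [1, 1]
  [2, 0]

Apply the min-plus product entry-by-entry:
  C[0][0] = min over k of (A[0][0] + B[0][0] = 9 + 9 = 18, A[0][1] + B[1][0] = -3 + 4 = 1) = 1 (attained at k = 1)
  C[0][1] = min over k of (A[0][0] + B[0][1] = 9 + -2 = 7, A[0][1] + B[1][1] = -3 + 4 = 1) = 1 (attained at k = 1)
  C[1][0] = min over k of (A[1][0] + B[0][0] = 2 + 9 = 11, A[1][1] + B[1][0] = -2 + 4 = 2) = 2 (attained at k = 1)
  C[1][1] = min over k of (A[1][0] + B[0][1] = 2 + -2 = 0, A[1][1] + B[1][1] = -2 + 4 = 2) = 0 (attained at k = 0)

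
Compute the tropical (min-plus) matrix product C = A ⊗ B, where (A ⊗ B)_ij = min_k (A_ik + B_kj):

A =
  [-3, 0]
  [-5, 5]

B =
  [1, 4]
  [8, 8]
A ⊗ B =
  [-2, 1]
  [-4, -1]

Apply the min-plus product entry-by-entry:
  C[0][0] = min over k of (A[0][0] + B[0][0] = -3 + 1 = -2, A[0][1] + B[1][0] = 0 + 8 = 8) = -2 (attained at k = 0)
  C[0][1] = min over k of (A[0][0] + B[0][1] = -3 + 4 = 1, A[0][1] + B[1][1] = 0 + 8 = 8) = 1 (attained at k = 0)
  C[1][0] = min over k of (A[1][0] + B[0][0] = -5 + 1 = -4, A[1][1] + B[1][0] = 5 + 8 = 13) = -4 (attained at k = 0)
  C[1][1] = min over k of (A[1][0] + B[0][1] = -5 + 4 = -1, A[1][1] + B[1][1] = 5 + 8 = 13) = -1 (attained at k = 0)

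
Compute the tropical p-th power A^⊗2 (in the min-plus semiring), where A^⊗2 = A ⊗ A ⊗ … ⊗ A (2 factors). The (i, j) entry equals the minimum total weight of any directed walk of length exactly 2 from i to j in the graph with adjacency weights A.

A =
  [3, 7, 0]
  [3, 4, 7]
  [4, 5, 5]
A^⊗2 =
  [4, 5, 3]
  [6, 8, 3]
  [7, 9, 4]

Each entry (A^⊗2)_ij equals the minimum over all length-2 walks i = v_0 → v_1 → … → v_2 = j of Σ_t A[v_t][v_{t+1}]. For example, for (i, j) = (0, 2) we minimise over 3 possible intermediate vertex sequences; the minimum is 3, attained along the walk 0 → 0 → 2.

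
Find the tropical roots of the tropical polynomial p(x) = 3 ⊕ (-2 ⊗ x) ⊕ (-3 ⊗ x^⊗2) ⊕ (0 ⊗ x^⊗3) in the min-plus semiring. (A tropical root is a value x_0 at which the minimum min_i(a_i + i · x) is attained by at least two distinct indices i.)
Roots: {-3, 1, 5}

Each tropical root is a break point of the lower envelope of the lines y = a_i + i · x (there are 4 lines, with slopes 0, 1, ..., 3). Only the lines that attain the minimum somewhere contribute to roots; other lines are dominated. Here the surviving (envelope) indices are i = 3, i = 2, i = 1, i = 0.
Intersections between consecutive envelope lines give the roots: for adjacent envelope indices i < j the intersection is x = (a_i − a_j) / (j − i). Reading off the sorted break points: {-3, 1, 5}.
Verification: at each break x_0, at least two indices attain the minimum of min_i(a_i + i · x_0).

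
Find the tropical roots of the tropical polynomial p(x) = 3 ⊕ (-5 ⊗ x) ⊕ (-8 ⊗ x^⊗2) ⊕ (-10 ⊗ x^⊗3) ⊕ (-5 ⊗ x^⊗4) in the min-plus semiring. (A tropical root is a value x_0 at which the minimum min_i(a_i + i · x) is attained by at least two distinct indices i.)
Roots: {-5, 2, 3, 8}

Each tropical root is a break point of the lower envelope of the lines y = a_i + i · x (there are 5 lines, with slopes 0, 1, ..., 4). Only the lines that attain the minimum somewhere contribute to roots; other lines are dominated. Here the surviving (envelope) indices are i = 4, i = 3, i = 2, i = 1, i = 0.
Intersections between consecutive envelope lines give the roots: for adjacent envelope indices i < j the intersection is x = (a_i − a_j) / (j − i). Reading off the sorted break points: {-5, 2, 3, 8}.
Verification: at each break x_0, at least two indices attain the minimum of min_i(a_i + i · x_0).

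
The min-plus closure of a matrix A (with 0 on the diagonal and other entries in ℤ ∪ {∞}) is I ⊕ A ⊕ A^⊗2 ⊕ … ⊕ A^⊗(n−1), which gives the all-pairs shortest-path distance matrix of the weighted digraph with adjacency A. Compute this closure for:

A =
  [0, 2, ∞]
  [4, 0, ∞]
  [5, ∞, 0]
Closure =
  [0, 2, ∞]
  [4, 0, ∞]
  [5, 7, 0]

This is the Floyd-Warshall all-pairs shortest-path computation. For each intermediate vertex k = 0, 1, …, 2, update dist[i][j] ← min(dist[i][j], dist[i][k] + dist[k][j]). The final matrix gives, for each (i, j), the minimum total weight of any directed path from i to j (possibly empty when i = j).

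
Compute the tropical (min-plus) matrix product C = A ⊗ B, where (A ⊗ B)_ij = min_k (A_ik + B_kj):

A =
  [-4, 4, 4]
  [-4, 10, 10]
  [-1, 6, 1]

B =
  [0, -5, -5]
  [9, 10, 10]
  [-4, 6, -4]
A ⊗ B =
  [-4, -9, -9]
  [-4, -9, -9]
  [-3, -6, -6]

Apply the min-plus product entry-by-entry:
  C[0][0] = min over k of (A[0][0] + B[0][0] = -4 + 0 = -4, A[0][1] + B[1][0] = 4 + 9 = 13, A[0][2] + B[2][0] = 4 + -4 = 0) = -4 (attained at k = 0)
  C[0][1] = min over k of (A[0][0] + B[0][1] = -4 + -5 = -9, A[0][1] + B[1][1] = 4 + 10 = 14, A[0][2] + B[2][1] = 4 + 6 = 10) = -9 (attained at k = 0)
  C[0][2] = min over k of (A[0][0] + B[0][2] = -4 + -5 = -9, A[0][1] + B[1][2] = 4 + 10 = 14, A[0][2] + B[2][2] = 4 + -4 = 0) = -9 (attained at k = 0)
  C[1][0] = min over k of (A[1][0] + B[0][0] = -4 + 0 = -4, A[1][1] + B[1][0] = 10 + 9 = 19, A[1][2] + B[2][0] = 10 + -4 = 6) = -4 (attained at k = 0)
  C[1][1] = min over k of (A[1][0] + B[0][1] = -4 + -5 = -9, A[1][1] + B[1][1] = 10 + 10 = 20, A[1][2] + B[2][1] = 10 + 6 = 16) = -9 (attained at k = 0)
  C[1][2] = min over k of (A[1][0] + B[0][2] = -4 + -5 = -9, A[1][1] + B[1][2] = 10 + 10 = 20, A[1][2] + B[2][2] = 10 + -4 = 6) = -9 (attained at k = 0)
  C[2][0] = min over k of (A[2][0] + B[0][0] = -1 + 0 = -1, A[2][1] + B[1][0] = 6 + 9 = 15, A[2][2] + B[2][0] = 1 + -4 = -3) = -3 (attained at k = 2)
  C[2][1] = min over k of (A[2][0] + B[0][1] = -1 + -5 = -6, A[2][1] + B[1][1] = 6 + 10 = 16, A[2][2] + B[2][1] = 1 + 6 = 7) = -6 (attained at k = 0)
  C[2][2] = min over k of (A[2][0] + B[0][2] = -1 + -5 = -6, A[2][1] + B[1][2] = 6 + 10 = 16, A[2][2] + B[2][2] = 1 + -4 = -3) = -6 (attained at k = 0)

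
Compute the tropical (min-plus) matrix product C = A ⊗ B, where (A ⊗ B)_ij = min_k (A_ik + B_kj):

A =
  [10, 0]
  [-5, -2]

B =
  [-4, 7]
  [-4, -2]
A ⊗ B =
  [-4, -2]
  [-9, -4]

Apply the min-plus product entry-by-entry:
  C[0][0] = min over k of (A[0][0] + B[0][0] = 10 + -4 = 6, A[0][1] + B[1][0] = 0 + -4 = -4) = -4 (attained at k = 1)
  C[0][1] = min over k of (A[0][0] + B[0][1] = 10 + 7 = 17, A[0][1] + B[1][1] = 0 + -2 = -2) = -2 (attained at k = 1)
  C[1][0] = min over k of (A[1][0] + B[0][0] = -5 + -4 = -9, A[1][1] + B[1][0] = -2 + -4 = -6) = -9 (attained at k = 0)
  C[1][1] = min over k of (A[1][0] + B[0][1] = -5 + 7 = 2, A[1][1] + B[1][1] = -2 + -2 = -4) = -4 (attained at k = 1)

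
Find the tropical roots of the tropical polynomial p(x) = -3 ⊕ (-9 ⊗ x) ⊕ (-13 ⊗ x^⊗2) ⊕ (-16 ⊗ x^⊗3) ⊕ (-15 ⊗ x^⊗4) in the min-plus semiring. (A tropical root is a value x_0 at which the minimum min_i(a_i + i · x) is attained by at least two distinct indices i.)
Roots: {-1, 3, 4, 6}

Each tropical root is a break point of the lower envelope of the lines y = a_i + i · x (there are 5 lines, with slopes 0, 1, ..., 4). Only the lines that attain the minimum somewhere contribute to roots; other lines are dominated. Here the surviving (envelope) indices are i = 4, i = 3, i = 2, i = 1, i = 0.
Intersections between consecutive envelope lines give the roots: for adjacent envelope indices i < j the intersection is x = (a_i − a_j) / (j − i). Reading off the sorted break points: {-1, 3, 4, 6}.
Verification: at each break x_0, at least two indices attain the minimum of min_i(a_i + i · x_0).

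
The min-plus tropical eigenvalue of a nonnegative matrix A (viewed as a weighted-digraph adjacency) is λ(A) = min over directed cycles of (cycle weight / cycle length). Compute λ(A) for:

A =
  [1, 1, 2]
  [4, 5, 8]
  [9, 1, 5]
λ(A) = 1

Enumerate directed cycles and compute their means (weight / length). Sample:
  cycle 0 → 0: weight = 1, length = 1, mean = 1/1 ≈ 1.000
  cycle 1 → 1: weight = 5, length = 1, mean = 5/1 ≈ 5.000
  cycle 2 → 2: weight = 5, length = 1, mean = 5/1 ≈ 5.000
  cycle 0 → 1 → 0: weight = 5, length = 2, mean = 5/2 ≈ 2.500
  cycle 0 → 2 → 0: weight = 11, length = 2, mean = 11/2 ≈ 5.500
  cycle 1 → 0 → 1: weight = 5, length = 2, mean = 5/2 ≈ 2.500
Minimum mean = 1.000, attained e.g. along the cycle 0 → 0 with weight 1 and length 1. So λ(A) = 1/1 = 1.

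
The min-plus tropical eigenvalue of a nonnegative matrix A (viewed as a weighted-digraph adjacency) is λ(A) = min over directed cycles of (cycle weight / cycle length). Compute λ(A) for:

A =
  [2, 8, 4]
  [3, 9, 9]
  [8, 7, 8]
λ(A) = 2

Enumerate directed cycles and compute their means (weight / length). Sample:
  cycle 0 → 0: weight = 2, length = 1, mean = 2/1 ≈ 2.000
  cycle 1 → 1: weight = 9, length = 1, mean = 9/1 ≈ 9.000
  cycle 2 → 2: weight = 8, length = 1, mean = 8/1 ≈ 8.000
  cycle 0 → 1 → 0: weight = 11, length = 2, mean = 11/2 ≈ 5.500
  cycle 0 → 2 → 0: weight = 12, length = 2, mean = 12/2 ≈ 6.000
  cycle 1 → 0 → 1: weight = 11, length = 2, mean = 11/2 ≈ 5.500
Minimum mean = 2.000, attained e.g. along the cycle 0 → 0 with weight 2 and length 1. So λ(A) = 2/1 = 2.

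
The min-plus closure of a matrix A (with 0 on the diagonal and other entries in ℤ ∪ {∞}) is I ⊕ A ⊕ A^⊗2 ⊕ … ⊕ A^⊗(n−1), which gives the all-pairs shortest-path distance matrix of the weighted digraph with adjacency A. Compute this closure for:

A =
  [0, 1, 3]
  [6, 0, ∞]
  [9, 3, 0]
Closure =
  [0, 1, 3]
  [6, 0, 9]
  [9, 3, 0]

This is the Floyd-Warshall all-pairs shortest-path computation. For each intermediate vertex k = 0, 1, …, 2, update dist[i][j] ← min(dist[i][j], dist[i][k] + dist[k][j]). The final matrix gives, for each (i, j), the minimum total weight of any directed path from i to j (possibly empty when i = j).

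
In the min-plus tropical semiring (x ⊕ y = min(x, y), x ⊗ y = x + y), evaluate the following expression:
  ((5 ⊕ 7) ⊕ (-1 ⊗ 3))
((5 ⊕ 7) ⊕ (-1 ⊗ 3)) = 2

Expand innermost to outermost. Recall ⊕ takes the minimum of its arguments and ⊗ takes their sum. Working out the expression ((5 ⊕ 7) ⊕ (-1 ⊗ 3)) gives 2.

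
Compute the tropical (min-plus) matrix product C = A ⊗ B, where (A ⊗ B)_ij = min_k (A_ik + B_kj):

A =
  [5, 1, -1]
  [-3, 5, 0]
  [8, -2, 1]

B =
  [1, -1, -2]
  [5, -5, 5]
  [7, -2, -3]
A ⊗ B =
  [6, -4, -4]
  [-2, -4, -5]
  [3, -7, -2]

Apply the min-plus product entry-by-entry:
  C[0][0] = min over k of (A[0][0] + B[0][0] = 5 + 1 = 6, A[0][1] + B[1][0] = 1 + 5 = 6, A[0][2] + B[2][0] = -1 + 7 = 6) = 6 (attained at k = 0)
  C[0][1] = min over k of (A[0][0] + B[0][1] = 5 + -1 = 4, A[0][1] + B[1][1] = 1 + -5 = -4, A[0][2] + B[2][1] = -1 + -2 = -3) = -4 (attained at k = 1)
  C[0][2] = min over k of (A[0][0] + B[0][2] = 5 + -2 = 3, A[0][1] + B[1][2] = 1 + 5 = 6, A[0][2] + B[2][2] = -1 + -3 = -4) = -4 (attained at k = 2)
  C[1][0] = min over k of (A[1][0] + B[0][0] = -3 + 1 = -2, A[1][1] + B[1][0] = 5 + 5 = 10, A[1][2] + B[2][0] = 0 + 7 = 7) = -2 (attained at k = 0)
  C[1][1] = min over k of (A[1][0] + B[0][1] = -3 + -1 = -4, A[1][1] + B[1][1] = 5 + -5 = 0, A[1][2] + B[2][1] = 0 + -2 = -2) = -4 (attained at k = 0)
  C[1][2] = min over k of (A[1][0] + B[0][2] = -3 + -2 = -5, A[1][1] + B[1][2] = 5 + 5 = 10, A[1][2] + B[2][2] = 0 + -3 = -3) = -5 (attained at k = 0)
  C[2][0] = min over k of (A[2][0] + B[0][0] = 8 + 1 = 9, A[2][1] + B[1][0] = -2 + 5 = 3, A[2][2] + B[2][0] = 1 + 7 = 8) = 3 (attained at k = 1)
  C[2][1] = min over k of (A[2][0] + B[0][1] = 8 + -1 = 7, A[2][1] + B[1][1] = -2 + -5 = -7, A[2][2] + B[2][1] = 1 + -2 = -1) = -7 (attained at k = 1)
  C[2][2] = min over k of (A[2][0] + B[0][2] = 8 + -2 = 6, A[2][1] + B[1][2] = -2 + 5 = 3, A[2][2] + B[2][2] = 1 + -3 = -2) = -2 (attained at k = 2)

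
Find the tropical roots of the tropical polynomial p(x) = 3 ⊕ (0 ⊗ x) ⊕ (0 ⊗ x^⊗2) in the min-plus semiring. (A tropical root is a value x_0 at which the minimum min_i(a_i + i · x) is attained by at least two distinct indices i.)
Roots: {0, 3}

Each tropical root is a break point of the lower envelope of the lines y = a_i + i · x (there are 3 lines, with slopes 0, 1, ..., 2). Only the lines that attain the minimum somewhere contribute to roots; other lines are dominated. Here the surviving (envelope) indices are i = 2, i = 1, i = 0.
Intersections between consecutive envelope lines give the roots: for adjacent envelope indices i < j the intersection is x = (a_i − a_j) / (j − i). Reading off the sorted break points: {0, 3}.
Verification: at each break x_0, at least two indices attain the minimum of min_i(a_i + i · x_0).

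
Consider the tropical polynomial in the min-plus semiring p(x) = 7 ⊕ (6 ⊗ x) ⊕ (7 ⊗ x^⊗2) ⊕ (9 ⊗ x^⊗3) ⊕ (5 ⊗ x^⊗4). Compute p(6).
p(6) = 7

A tropical monomial a ⊗ x^⊗i evaluates to a + i · x. Evaluating each term at x = 6:
  Term 0 contributes 7 + 0 · 6 = 7
  Term 1 contributes 6 + 1 · 6 = 12
  Term 2 contributes 7 + 2 · 6 = 19
  Term 3 contributes 9 + 3 · 6 = 27
  Term 4 contributes 5 + 4 · 6 = 29
p(6) = ⊕ of these = min[7, 12, 19, 27, 29] = 7.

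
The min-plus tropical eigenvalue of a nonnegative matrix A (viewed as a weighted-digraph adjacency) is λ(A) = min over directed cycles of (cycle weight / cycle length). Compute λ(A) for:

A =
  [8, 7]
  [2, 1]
λ(A) = 1

Enumerate directed cycles and compute their means (weight / length). Sample:
  cycle 0 → 0: weight = 8, length = 1, mean = 8/1 ≈ 8.000
  cycle 1 → 1: weight = 1, length = 1, mean = 1/1 ≈ 1.000
  cycle 0 → 1 → 0: weight = 9, length = 2, mean = 9/2 ≈ 4.500
  cycle 1 → 0 → 1: weight = 9, length = 2, mean = 9/2 ≈ 4.500
Minimum mean = 1.000, attained e.g. along the cycle 1 → 1 with weight 1 and length 1. So λ(A) = 1/1 = 1.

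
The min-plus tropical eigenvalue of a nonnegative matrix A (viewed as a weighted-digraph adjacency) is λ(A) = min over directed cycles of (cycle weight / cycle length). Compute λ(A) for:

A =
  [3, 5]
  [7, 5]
λ(A) = 3

Enumerate directed cycles and compute their means (weight / length). Sample:
  cycle 0 → 0: weight = 3, length = 1, mean = 3/1 ≈ 3.000
  cycle 1 → 1: weight = 5, length = 1, mean = 5/1 ≈ 5.000
  cycle 0 → 1 → 0: weight = 12, length = 2, mean = 12/2 ≈ 6.000
  cycle 1 → 0 → 1: weight = 12, length = 2, mean = 12/2 ≈ 6.000
Minimum mean = 3.000, attained e.g. along the cycle 0 → 0 with weight 3 and length 1. So λ(A) = 3/1 = 3.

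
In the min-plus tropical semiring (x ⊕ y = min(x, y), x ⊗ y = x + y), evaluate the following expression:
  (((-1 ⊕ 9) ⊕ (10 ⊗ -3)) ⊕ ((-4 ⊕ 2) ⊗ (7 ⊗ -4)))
(((-1 ⊕ 9) ⊕ (10 ⊗ -3)) ⊕ ((-4 ⊕ 2) ⊗ (7 ⊗ -4))) = -1

Expand innermost to outermost. Recall ⊕ takes the minimum of its arguments and ⊗ takes their sum. Working out the expression (((-1 ⊕ 9) ⊕ (10 ⊗ -3)) ⊕ ((-4 ⊕ 2) ⊗ (7 ⊗ -4))) gives -1.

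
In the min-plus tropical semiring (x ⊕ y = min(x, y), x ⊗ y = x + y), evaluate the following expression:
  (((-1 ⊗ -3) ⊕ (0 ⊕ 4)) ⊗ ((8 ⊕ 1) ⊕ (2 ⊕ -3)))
(((-1 ⊗ -3) ⊕ (0 ⊕ 4)) ⊗ ((8 ⊕ 1) ⊕ (2 ⊕ -3))) = -7

Expand innermost to outermost. Recall ⊕ takes the minimum of its arguments and ⊗ takes their sum. Working out the expression (((-1 ⊗ -3) ⊕ (0 ⊕ 4)) ⊗ ((8 ⊕ 1) ⊕ (2 ⊕ -3))) gives -7.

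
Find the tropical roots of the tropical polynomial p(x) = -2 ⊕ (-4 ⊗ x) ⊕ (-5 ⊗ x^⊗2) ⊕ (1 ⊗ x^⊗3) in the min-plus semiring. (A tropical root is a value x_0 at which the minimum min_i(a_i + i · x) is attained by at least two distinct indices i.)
Roots: {-6, 1, 2}

Each tropical root is a break point of the lower envelope of the lines y = a_i + i · x (there are 4 lines, with slopes 0, 1, ..., 3). Only the lines that attain the minimum somewhere contribute to roots; other lines are dominated. Here the surviving (envelope) indices are i = 3, i = 2, i = 1, i = 0.
Intersections between consecutive envelope lines give the roots: for adjacent envelope indices i < j the intersection is x = (a_i − a_j) / (j − i). Reading off the sorted break points: {-6, 1, 2}.
Verification: at each break x_0, at least two indices attain the minimum of min_i(a_i + i · x_0).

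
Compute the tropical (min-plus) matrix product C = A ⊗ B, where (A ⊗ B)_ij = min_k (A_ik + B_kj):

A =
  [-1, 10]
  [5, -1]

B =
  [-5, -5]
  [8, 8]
A ⊗ B =
  [-6, -6]
  [0, 0]

Apply the min-plus product entry-by-entry:
  C[0][0] = min over k of (A[0][0] + B[0][0] = -1 + -5 = -6, A[0][1] + B[1][0] = 10 + 8 = 18) = -6 (attained at k = 0)
  C[0][1] = min over k of (A[0][0] + B[0][1] = -1 + -5 = -6, A[0][1] + B[1][1] = 10 + 8 = 18) = -6 (attained at k = 0)
  C[1][0] = min over k of (A[1][0] + B[0][0] = 5 + -5 = 0, A[1][1] + B[1][0] = -1 + 8 = 7) = 0 (attained at k = 0)
  C[1][1] = min over k of (A[1][0] + B[0][1] = 5 + -5 = 0, A[1][1] + B[1][1] = -1 + 8 = 7) = 0 (attained at k = 0)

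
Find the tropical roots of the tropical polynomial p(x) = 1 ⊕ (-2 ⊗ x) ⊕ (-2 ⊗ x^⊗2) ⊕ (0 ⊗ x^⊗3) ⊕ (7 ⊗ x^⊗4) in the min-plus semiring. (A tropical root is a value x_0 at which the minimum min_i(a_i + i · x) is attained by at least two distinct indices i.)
Roots: {-7, -2, 0, 3}

Each tropical root is a break point of the lower envelope of the lines y = a_i + i · x (there are 5 lines, with slopes 0, 1, ..., 4). Only the lines that attain the minimum somewhere contribute to roots; other lines are dominated. Here the surviving (envelope) indices are i = 4, i = 3, i = 2, i = 1, i = 0.
Intersections between consecutive envelope lines give the roots: for adjacent envelope indices i < j the intersection is x = (a_i − a_j) / (j − i). Reading off the sorted break points: {-7, -2, 0, 3}.
Verification: at each break x_0, at least two indices attain the minimum of min_i(a_i + i · x_0).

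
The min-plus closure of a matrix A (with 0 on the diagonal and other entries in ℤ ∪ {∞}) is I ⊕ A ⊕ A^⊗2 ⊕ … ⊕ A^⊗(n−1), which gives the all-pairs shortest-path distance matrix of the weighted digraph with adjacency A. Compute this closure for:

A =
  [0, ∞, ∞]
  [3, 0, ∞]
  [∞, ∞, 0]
Closure =
  [0, ∞, ∞]
  [3, 0, ∞]
  [∞, ∞, 0]

This is the Floyd-Warshall all-pairs shortest-path computation. For each intermediate vertex k = 0, 1, …, 2, update dist[i][j] ← min(dist[i][j], dist[i][k] + dist[k][j]). The final matrix gives, for each (i, j), the minimum total weight of any directed path from i to j (possibly empty when i = j).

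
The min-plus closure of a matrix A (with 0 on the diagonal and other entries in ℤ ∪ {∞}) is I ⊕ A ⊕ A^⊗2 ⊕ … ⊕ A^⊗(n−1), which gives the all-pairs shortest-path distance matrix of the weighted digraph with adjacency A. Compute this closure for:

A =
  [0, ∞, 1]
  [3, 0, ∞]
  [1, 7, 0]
Closure =
  [0, 8, 1]
  [3, 0, 4]
  [1, 7, 0]

This is the Floyd-Warshall all-pairs shortest-path computation. For each intermediate vertex k = 0, 1, …, 2, update dist[i][j] ← min(dist[i][j], dist[i][k] + dist[k][j]). The final matrix gives, for each (i, j), the minimum total weight of any directed path from i to j (possibly empty when i = j).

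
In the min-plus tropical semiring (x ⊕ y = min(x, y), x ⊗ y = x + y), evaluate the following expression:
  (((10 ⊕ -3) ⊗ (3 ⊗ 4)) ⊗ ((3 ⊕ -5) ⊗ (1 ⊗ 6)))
(((10 ⊕ -3) ⊗ (3 ⊗ 4)) ⊗ ((3 ⊕ -5) ⊗ (1 ⊗ 6))) = 6

Expand innermost to outermost. Recall ⊕ takes the minimum of its arguments and ⊗ takes their sum. Working out the expression (((10 ⊕ -3) ⊗ (3 ⊗ 4)) ⊗ ((3 ⊕ -5) ⊗ (1 ⊗ 6))) gives 6.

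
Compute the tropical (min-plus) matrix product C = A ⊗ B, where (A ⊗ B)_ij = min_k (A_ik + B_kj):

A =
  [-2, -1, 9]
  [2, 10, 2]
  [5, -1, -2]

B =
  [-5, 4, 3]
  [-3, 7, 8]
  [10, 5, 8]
A ⊗ B =
  [-7, 2, 1]
  [-3, 6, 5]
  [-4, 3, 6]

Apply the min-plus product entry-by-entry:
  C[0][0] = min over k of (A[0][0] + B[0][0] = -2 + -5 = -7, A[0][1] + B[1][0] = -1 + -3 = -4, A[0][2] + B[2][0] = 9 + 10 = 19) = -7 (attained at k = 0)
  C[0][1] = min over k of (A[0][0] + B[0][1] = -2 + 4 = 2, A[0][1] + B[1][1] = -1 + 7 = 6, A[0][2] + B[2][1] = 9 + 5 = 14) = 2 (attained at k = 0)
  C[0][2] = min over k of (A[0][0] + B[0][2] = -2 + 3 = 1, A[0][1] + B[1][2] = -1 + 8 = 7, A[0][2] + B[2][2] = 9 + 8 = 17) = 1 (attained at k = 0)
  C[1][0] = min over k of (A[1][0] + B[0][0] = 2 + -5 = -3, A[1][1] + B[1][0] = 10 + -3 = 7, A[1][2] + B[2][0] = 2 + 10 = 12) = -3 (attained at k = 0)
  C[1][1] = min over k of (A[1][0] + B[0][1] = 2 + 4 = 6, A[1][1] + B[1][1] = 10 + 7 = 17, A[1][2] + B[2][1] = 2 + 5 = 7) = 6 (attained at k = 0)
  C[1][2] = min over k of (A[1][0] + B[0][2] = 2 + 3 = 5, A[1][1] + B[1][2] = 10 + 8 = 18, A[1][2] + B[2][2] = 2 + 8 = 10) = 5 (attained at k = 0)
  C[2][0] = min over k of (A[2][0] + B[0][0] = 5 + -5 = 0, A[2][1] + B[1][0] = -1 + -3 = -4, A[2][2] + B[2][0] = -2 + 10 = 8) = -4 (attained at k = 1)
  C[2][1] = min over k of (A[2][0] + B[0][1] = 5 + 4 = 9, A[2][1] + B[1][1] = -1 + 7 = 6, A[2][2] + B[2][1] = -2 + 5 = 3) = 3 (attained at k = 2)
  C[2][2] = min over k of (A[2][0] + B[0][2] = 5 + 3 = 8, A[2][1] + B[1][2] = -1 + 8 = 7, A[2][2] + B[2][2] = -2 + 8 = 6) = 6 (attained at k = 2)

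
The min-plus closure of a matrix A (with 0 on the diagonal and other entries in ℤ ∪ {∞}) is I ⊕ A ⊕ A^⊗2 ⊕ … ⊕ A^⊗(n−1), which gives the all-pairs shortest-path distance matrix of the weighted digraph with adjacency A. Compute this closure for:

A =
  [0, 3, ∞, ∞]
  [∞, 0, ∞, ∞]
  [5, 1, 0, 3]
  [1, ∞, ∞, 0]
Closure =
  [0, 3, ∞, ∞]
  [∞, 0, ∞, ∞]
  [4, 1, 0, 3]
  [1, 4, ∞, 0]

This is the Floyd-Warshall all-pairs shortest-path computation. For each intermediate vertex k = 0, 1, …, 3, update dist[i][j] ← min(dist[i][j], dist[i][k] + dist[k][j]). The final matrix gives, for each (i, j), the minimum total weight of any directed path from i to j (possibly empty when i = j).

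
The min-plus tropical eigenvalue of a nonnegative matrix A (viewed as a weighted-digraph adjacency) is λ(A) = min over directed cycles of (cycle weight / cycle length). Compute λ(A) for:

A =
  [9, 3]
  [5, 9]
λ(A) = 4

Enumerate directed cycles and compute their means (weight / length). Sample:
  cycle 0 → 0: weight = 9, length = 1, mean = 9/1 ≈ 9.000
  cycle 1 → 1: weight = 9, length = 1, mean = 9/1 ≈ 9.000
  cycle 0 → 1 → 0: weight = 8, length = 2, mean = 8/2 ≈ 4.000
  cycle 1 → 0 → 1: weight = 8, length = 2, mean = 8/2 ≈ 4.000
Minimum mean = 4.000, attained e.g. along the cycle 0 → 1 → 0 with weight 8 and length 2. So λ(A) = 8/2 = 4.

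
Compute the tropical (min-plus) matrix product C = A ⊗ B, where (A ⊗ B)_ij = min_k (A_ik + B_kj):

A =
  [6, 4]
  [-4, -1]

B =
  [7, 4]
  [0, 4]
A ⊗ B =
  [4, 8]
  [-1, 0]

Apply the min-plus product entry-by-entry:
  C[0][0] = min over k of (A[0][0] + B[0][0] = 6 + 7 = 13, A[0][1] + B[1][0] = 4 + 0 = 4) = 4 (attained at k = 1)
  C[0][1] = min over k of (A[0][0] + B[0][1] = 6 + 4 = 10, A[0][1] + B[1][1] = 4 + 4 = 8) = 8 (attained at k = 1)
  C[1][0] = min over k of (A[1][0] + B[0][0] = -4 + 7 = 3, A[1][1] + B[1][0] = -1 + 0 = -1) = -1 (attained at k = 1)
  C[1][1] = min over k of (A[1][0] + B[0][1] = -4 + 4 = 0, A[1][1] + B[1][1] = -1 + 4 = 3) = 0 (attained at k = 0)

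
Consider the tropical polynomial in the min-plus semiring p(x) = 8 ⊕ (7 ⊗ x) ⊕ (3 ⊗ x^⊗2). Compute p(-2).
p(-2) = -1

A tropical monomial a ⊗ x^⊗i evaluates to a + i · x. Evaluating each term at x = -2:
  Term 0 contributes 8 + 0 · -2 = 8
  Term 1 contributes 7 + 1 · -2 = 5
  Term 2 contributes 3 + 2 · -2 = -1
p(-2) = ⊕ of these = min[8, 5, -1] = -1.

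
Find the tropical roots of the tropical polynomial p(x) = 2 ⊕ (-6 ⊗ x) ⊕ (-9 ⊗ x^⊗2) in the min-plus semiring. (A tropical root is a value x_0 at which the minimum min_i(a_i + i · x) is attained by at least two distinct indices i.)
Roots: {3, 8}

Each tropical root is a break point of the lower envelope of the lines y = a_i + i · x (there are 3 lines, with slopes 0, 1, ..., 2). Only the lines that attain the minimum somewhere contribute to roots; other lines are dominated. Here the surviving (envelope) indices are i = 2, i = 1, i = 0.
Intersections between consecutive envelope lines give the roots: for adjacent envelope indices i < j the intersection is x = (a_i − a_j) / (j − i). Reading off the sorted break points: {3, 8}.
Verification: at each break x_0, at least two indices attain the minimum of min_i(a_i + i · x_0).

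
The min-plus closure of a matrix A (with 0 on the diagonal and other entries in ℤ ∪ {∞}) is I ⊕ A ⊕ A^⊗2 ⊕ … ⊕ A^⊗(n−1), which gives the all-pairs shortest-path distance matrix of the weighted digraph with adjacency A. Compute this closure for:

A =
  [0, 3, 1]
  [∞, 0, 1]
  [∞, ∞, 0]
Closure =
  [0, 3, 1]
  [∞, 0, 1]
  [∞, ∞, 0]

This is the Floyd-Warshall all-pairs shortest-path computation. For each intermediate vertex k = 0, 1, …, 2, update dist[i][j] ← min(dist[i][j], dist[i][k] + dist[k][j]). The final matrix gives, for each (i, j), the minimum total weight of any directed path from i to j (possibly empty when i = j).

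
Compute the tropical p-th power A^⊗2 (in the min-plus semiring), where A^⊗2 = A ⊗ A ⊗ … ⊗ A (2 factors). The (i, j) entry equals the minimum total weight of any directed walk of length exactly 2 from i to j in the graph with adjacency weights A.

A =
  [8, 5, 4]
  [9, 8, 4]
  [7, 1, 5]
A^⊗2 =
  [11, 5, 9]
  [11, 5, 9]
  [10, 6, 5]

Each entry (A^⊗2)_ij equals the minimum over all length-2 walks i = v_0 → v_1 → … → v_2 = j of Σ_t A[v_t][v_{t+1}]. For example, for (i, j) = (0, 2) we minimise over 3 possible intermediate vertex sequences; the minimum is 9, attained along the walk 0 → 1 → 2.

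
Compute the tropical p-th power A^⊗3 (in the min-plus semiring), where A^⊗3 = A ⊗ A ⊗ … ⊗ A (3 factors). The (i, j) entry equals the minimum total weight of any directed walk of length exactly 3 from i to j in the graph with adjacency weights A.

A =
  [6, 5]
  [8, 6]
A^⊗3 =
  [18, 17]
  [20, 18]

Each entry (A^⊗3)_ij equals the minimum over all length-3 walks i = v_0 → v_1 → … → v_3 = j of Σ_t A[v_t][v_{t+1}]. For example, for (i, j) = (0, 1) we minimise over 4 possible intermediate vertex sequences; the minimum is 17, attained along the walk 0 → 0 → 0 → 1.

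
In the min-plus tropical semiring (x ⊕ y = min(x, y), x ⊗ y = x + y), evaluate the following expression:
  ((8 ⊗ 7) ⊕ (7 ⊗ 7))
((8 ⊗ 7) ⊕ (7 ⊗ 7)) = 14

Expand innermost to outermost. Recall ⊕ takes the minimum of its arguments and ⊗ takes their sum. Working out the expression ((8 ⊗ 7) ⊕ (7 ⊗ 7)) gives 14.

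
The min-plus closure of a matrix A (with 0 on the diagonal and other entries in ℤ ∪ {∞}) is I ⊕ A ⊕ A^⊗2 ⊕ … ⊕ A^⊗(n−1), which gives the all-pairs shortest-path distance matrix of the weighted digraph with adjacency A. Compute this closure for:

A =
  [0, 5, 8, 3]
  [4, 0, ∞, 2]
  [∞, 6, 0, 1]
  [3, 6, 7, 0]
Closure =
  [0, 5, 8, 3]
  [4, 0, 9, 2]
  [4, 6, 0, 1]
  [3, 6, 7, 0]

This is the Floyd-Warshall all-pairs shortest-path computation. For each intermediate vertex k = 0, 1, …, 3, update dist[i][j] ← min(dist[i][j], dist[i][k] + dist[k][j]). The final matrix gives, for each (i, j), the minimum total weight of any directed path from i to j (possibly empty when i = j).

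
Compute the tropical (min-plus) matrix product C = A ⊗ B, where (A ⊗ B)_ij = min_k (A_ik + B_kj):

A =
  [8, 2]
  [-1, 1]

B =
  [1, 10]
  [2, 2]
A ⊗ B =
  [4, 4]
  [0, 3]

Apply the min-plus product entry-by-entry:
  C[0][0] = min over k of (A[0][0] + B[0][0] = 8 + 1 = 9, A[0][1] + B[1][0] = 2 + 2 = 4) = 4 (attained at k = 1)
  C[0][1] = min over k of (A[0][0] + B[0][1] = 8 + 10 = 18, A[0][1] + B[1][1] = 2 + 2 = 4) = 4 (attained at k = 1)
  C[1][0] = min over k of (A[1][0] + B[0][0] = -1 + 1 = 0, A[1][1] + B[1][0] = 1 + 2 = 3) = 0 (attained at k = 0)
  C[1][1] = min over k of (A[1][0] + B[0][1] = -1 + 10 = 9, A[1][1] + B[1][1] = 1 + 2 = 3) = 3 (attained at k = 1)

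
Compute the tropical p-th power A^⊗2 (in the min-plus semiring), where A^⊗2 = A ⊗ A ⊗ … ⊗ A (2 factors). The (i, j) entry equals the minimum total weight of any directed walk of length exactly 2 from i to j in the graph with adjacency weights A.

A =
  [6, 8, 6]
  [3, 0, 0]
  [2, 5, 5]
A^⊗2 =
  [8, 8, 8]
  [2, 0, 0]
  [7, 5, 5]

Each entry (A^⊗2)_ij equals the minimum over all length-2 walks i = v_0 → v_1 → … → v_2 = j of Σ_t A[v_t][v_{t+1}]. For example, for (i, j) = (0, 2) we minimise over 3 possible intermediate vertex sequences; the minimum is 8, attained along the walk 0 → 1 → 2.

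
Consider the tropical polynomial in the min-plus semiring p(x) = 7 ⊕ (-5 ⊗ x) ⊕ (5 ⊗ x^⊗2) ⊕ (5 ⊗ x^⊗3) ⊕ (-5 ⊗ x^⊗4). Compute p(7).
p(7) = 2

A tropical monomial a ⊗ x^⊗i evaluates to a + i · x. Evaluating each term at x = 7:
  Term 0 contributes 7 + 0 · 7 = 7
  Term 1 contributes -5 + 1 · 7 = 2
  Term 2 contributes 5 + 2 · 7 = 19
  Term 3 contributes 5 + 3 · 7 = 26
  Term 4 contributes -5 + 4 · 7 = 23
p(7) = ⊕ of these = min[7, 2, 19, 26, 23] = 2.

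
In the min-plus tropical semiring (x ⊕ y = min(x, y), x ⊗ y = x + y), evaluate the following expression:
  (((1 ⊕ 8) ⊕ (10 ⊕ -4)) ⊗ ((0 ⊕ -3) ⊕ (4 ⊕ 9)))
(((1 ⊕ 8) ⊕ (10 ⊕ -4)) ⊗ ((0 ⊕ -3) ⊕ (4 ⊕ 9))) = -7

Expand innermost to outermost. Recall ⊕ takes the minimum of its arguments and ⊗ takes their sum. Working out the expression (((1 ⊕ 8) ⊕ (10 ⊕ -4)) ⊗ ((0 ⊕ -3) ⊕ (4 ⊕ 9))) gives -7.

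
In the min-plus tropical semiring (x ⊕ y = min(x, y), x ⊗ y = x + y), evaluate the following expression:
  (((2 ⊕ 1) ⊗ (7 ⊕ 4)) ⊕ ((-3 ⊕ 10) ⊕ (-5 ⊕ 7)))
(((2 ⊕ 1) ⊗ (7 ⊕ 4)) ⊕ ((-3 ⊕ 10) ⊕ (-5 ⊕ 7))) = -5

Expand innermost to outermost. Recall ⊕ takes the minimum of its arguments and ⊗ takes their sum. Working out the expression (((2 ⊕ 1) ⊗ (7 ⊕ 4)) ⊕ ((-3 ⊕ 10) ⊕ (-5 ⊕ 7))) gives -5.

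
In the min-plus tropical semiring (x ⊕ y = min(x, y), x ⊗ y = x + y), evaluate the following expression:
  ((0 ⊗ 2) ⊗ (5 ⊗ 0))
((0 ⊗ 2) ⊗ (5 ⊗ 0)) = 7

Expand innermost to outermost. Recall ⊕ takes the minimum of its arguments and ⊗ takes their sum. Working out the expression ((0 ⊗ 2) ⊗ (5 ⊗ 0)) gives 7.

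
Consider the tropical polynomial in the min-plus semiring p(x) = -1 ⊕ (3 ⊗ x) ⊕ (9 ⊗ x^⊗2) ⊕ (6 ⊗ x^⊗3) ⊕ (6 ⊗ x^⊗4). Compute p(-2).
p(-2) = -2

A tropical monomial a ⊗ x^⊗i evaluates to a + i · x. Evaluating each term at x = -2:
  Term 0 contributes -1 + 0 · -2 = -1
  Term 1 contributes 3 + 1 · -2 = 1
  Term 2 contributes 9 + 2 · -2 = 5
  Term 3 contributes 6 + 3 · -2 = 0
  Term 4 contributes 6 + 4 · -2 = -2
p(-2) = ⊕ of these = min[-1, 1, 5, 0, -2] = -2.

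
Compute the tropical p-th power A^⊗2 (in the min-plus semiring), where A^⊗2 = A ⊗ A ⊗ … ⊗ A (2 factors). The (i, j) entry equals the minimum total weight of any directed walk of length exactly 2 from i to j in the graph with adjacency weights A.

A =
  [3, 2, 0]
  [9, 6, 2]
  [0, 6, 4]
A^⊗2 =
  [0, 5, 3]
  [2, 8, 6]
  [3, 2, 0]

Each entry (A^⊗2)_ij equals the minimum over all length-2 walks i = v_0 → v_1 → … → v_2 = j of Σ_t A[v_t][v_{t+1}]. For example, for (i, j) = (0, 2) we minimise over 3 possible intermediate vertex sequences; the minimum is 3, attained along the walk 0 → 0 → 2.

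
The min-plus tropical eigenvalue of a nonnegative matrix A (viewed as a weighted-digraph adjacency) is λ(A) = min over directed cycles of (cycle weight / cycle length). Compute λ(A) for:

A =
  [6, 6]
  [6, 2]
λ(A) = 2

Enumerate directed cycles and compute their means (weight / length). Sample:
  cycle 0 → 0: weight = 6, length = 1, mean = 6/1 ≈ 6.000
  cycle 1 → 1: weight = 2, length = 1, mean = 2/1 ≈ 2.000
  cycle 0 → 1 → 0: weight = 12, length = 2, mean = 12/2 ≈ 6.000
  cycle 1 → 0 → 1: weight = 12, length = 2, mean = 12/2 ≈ 6.000
Minimum mean = 2.000, attained e.g. along the cycle 1 → 1 with weight 2 and length 1. So λ(A) = 2/1 = 2.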